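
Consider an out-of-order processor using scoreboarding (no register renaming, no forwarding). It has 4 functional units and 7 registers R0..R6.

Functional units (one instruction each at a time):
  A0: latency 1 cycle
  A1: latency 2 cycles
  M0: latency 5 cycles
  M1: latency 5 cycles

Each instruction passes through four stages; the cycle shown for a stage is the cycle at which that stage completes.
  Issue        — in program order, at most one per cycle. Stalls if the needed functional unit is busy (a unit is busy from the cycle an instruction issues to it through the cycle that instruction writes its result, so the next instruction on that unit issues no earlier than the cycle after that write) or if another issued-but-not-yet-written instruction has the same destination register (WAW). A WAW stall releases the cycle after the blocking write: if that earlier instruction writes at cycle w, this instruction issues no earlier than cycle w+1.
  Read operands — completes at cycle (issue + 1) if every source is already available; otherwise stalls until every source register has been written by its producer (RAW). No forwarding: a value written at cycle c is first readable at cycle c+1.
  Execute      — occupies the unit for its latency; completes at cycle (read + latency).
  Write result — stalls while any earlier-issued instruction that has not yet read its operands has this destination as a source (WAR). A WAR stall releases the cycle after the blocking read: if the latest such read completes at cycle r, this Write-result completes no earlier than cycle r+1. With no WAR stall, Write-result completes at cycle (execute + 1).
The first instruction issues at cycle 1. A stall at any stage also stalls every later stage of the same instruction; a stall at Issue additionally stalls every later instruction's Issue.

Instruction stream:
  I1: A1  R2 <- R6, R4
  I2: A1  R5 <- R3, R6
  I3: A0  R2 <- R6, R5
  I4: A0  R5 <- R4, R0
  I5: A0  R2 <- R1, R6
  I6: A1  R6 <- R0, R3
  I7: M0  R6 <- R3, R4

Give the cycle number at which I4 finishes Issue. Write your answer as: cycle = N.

cycle = 14

1) issue 1, read 2, done 4, write 5
2) issue 6, read 7, done 9, write 10  <struct: A1 busy until I1 writes@5>
3) issue 7, read 11, done 12, write 13  <RAW R5: wait I2 write@10>
4) issue 14, read 15, done 16, write 17  <struct: A0 busy until I3 writes@13>
5) issue 18, read 19, done 20, write 21  <struct: A0 busy until I4 writes@17>
6) issue 19, read 20, done 22, write 23
7) issue 24, read 25, done 30, write 31  <WAW R6: wait I6 write@23>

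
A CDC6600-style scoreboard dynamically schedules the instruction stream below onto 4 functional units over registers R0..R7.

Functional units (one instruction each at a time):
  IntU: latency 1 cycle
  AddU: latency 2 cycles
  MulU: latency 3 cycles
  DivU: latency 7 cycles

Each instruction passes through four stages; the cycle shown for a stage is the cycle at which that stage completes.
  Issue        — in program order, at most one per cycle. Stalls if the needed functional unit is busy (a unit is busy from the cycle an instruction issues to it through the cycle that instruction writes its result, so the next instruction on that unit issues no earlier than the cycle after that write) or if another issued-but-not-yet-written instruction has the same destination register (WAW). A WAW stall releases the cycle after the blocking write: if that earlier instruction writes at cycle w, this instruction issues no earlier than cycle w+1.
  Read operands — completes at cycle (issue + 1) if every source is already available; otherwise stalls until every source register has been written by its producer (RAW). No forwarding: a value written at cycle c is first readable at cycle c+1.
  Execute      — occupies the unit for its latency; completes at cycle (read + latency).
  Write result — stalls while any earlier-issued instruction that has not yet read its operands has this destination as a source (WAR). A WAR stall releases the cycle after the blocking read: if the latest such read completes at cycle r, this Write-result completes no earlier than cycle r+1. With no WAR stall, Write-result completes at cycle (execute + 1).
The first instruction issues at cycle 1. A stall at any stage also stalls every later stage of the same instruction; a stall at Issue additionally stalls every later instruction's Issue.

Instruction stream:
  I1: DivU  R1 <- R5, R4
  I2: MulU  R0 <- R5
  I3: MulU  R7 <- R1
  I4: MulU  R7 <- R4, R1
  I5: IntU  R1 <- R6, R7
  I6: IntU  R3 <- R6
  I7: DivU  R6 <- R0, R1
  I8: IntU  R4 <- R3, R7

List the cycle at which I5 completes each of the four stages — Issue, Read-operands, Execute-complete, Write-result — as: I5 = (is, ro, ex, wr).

I5 = (17, 22, 23, 24)

1) issue 1, read 2, done 9, write 10
2) issue 2, read 3, done 6, write 7
3) issue 8, read 11, done 14, write 15  <struct: MulU busy until I2 writes@7 / RAW R1: wait I1 write@10>
4) issue 16, read 17, done 20, write 21  <struct: MulU busy until I3 writes@15>
5) issue 17, read 22, done 23, write 24  <RAW R7: wait I4 write@21>
6) issue 25, read 26, done 27, write 28  <struct: IntU busy until I5 writes@24>
7) issue 26, read 27, done 34, write 35
8) issue 29, read 30, done 31, write 32  <struct: IntU busy until I6 writes@28>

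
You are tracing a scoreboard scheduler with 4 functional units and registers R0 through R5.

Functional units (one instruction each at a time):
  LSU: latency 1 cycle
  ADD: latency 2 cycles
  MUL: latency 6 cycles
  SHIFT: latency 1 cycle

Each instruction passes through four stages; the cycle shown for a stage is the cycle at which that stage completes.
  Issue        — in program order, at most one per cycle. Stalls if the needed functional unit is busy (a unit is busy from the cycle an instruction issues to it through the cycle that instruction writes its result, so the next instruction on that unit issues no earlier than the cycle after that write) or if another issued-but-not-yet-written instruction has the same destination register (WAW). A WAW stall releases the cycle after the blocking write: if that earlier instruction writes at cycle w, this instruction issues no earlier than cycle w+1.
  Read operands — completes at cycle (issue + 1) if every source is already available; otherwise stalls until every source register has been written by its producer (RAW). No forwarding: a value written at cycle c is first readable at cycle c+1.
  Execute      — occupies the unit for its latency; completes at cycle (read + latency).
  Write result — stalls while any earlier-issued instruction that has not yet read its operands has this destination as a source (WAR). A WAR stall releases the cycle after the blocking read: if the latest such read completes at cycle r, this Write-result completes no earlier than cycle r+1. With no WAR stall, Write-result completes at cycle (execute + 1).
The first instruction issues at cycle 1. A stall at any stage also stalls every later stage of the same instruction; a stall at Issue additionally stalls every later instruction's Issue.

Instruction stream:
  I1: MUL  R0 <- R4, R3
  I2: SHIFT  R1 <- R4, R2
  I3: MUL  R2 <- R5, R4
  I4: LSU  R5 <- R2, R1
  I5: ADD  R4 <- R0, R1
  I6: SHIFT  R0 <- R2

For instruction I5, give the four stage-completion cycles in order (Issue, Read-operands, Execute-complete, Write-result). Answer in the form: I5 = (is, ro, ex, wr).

I5 = (12, 13, 15, 16)

I1: IS=1 RO=2 EX=8 WR=9
I2: IS=2 RO=3 EX=4 WR=5
I3: IS=10 RO=11 EX=17 WR=18  [struct: MUL busy until I1 writes@9]
I4: IS=11 RO=19 EX=20 WR=21  [RAW R2: wait I3 write@18]
I5: IS=12 RO=13 EX=15 WR=16
I6: IS=13 RO=19 EX=20 WR=21  [RAW R2: wait I3 write@18]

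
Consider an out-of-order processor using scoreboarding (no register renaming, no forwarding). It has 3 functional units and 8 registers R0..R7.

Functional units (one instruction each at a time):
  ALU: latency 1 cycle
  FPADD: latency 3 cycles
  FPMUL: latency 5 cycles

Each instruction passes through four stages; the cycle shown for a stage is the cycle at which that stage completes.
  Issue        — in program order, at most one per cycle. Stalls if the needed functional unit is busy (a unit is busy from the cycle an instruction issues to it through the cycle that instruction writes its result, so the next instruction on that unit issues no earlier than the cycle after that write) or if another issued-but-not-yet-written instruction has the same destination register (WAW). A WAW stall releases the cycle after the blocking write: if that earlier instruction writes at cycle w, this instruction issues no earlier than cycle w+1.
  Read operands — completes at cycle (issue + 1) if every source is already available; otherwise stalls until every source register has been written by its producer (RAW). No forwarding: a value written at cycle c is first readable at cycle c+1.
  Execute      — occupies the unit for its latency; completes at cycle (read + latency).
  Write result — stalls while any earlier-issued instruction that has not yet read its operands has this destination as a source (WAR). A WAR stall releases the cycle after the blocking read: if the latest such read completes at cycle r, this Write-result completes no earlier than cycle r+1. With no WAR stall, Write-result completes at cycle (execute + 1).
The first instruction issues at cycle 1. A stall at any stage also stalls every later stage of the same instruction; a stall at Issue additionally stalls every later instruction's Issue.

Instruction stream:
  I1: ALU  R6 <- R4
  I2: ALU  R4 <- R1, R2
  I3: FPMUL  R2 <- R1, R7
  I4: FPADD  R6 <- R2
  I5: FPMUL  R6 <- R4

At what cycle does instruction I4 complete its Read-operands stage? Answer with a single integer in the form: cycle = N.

I1 -> (1, 2, 3, 4)
I2 -> (5, 6, 7, 8)  // struct: ALU busy until I1 writes@4
I3 -> (6, 7, 12, 13)
I4 -> (7, 14, 17, 18)  // RAW R2: wait I3 write@13
I5 -> (19, 20, 25, 26)  // WAW R6: wait I4 write@18

cycle = 14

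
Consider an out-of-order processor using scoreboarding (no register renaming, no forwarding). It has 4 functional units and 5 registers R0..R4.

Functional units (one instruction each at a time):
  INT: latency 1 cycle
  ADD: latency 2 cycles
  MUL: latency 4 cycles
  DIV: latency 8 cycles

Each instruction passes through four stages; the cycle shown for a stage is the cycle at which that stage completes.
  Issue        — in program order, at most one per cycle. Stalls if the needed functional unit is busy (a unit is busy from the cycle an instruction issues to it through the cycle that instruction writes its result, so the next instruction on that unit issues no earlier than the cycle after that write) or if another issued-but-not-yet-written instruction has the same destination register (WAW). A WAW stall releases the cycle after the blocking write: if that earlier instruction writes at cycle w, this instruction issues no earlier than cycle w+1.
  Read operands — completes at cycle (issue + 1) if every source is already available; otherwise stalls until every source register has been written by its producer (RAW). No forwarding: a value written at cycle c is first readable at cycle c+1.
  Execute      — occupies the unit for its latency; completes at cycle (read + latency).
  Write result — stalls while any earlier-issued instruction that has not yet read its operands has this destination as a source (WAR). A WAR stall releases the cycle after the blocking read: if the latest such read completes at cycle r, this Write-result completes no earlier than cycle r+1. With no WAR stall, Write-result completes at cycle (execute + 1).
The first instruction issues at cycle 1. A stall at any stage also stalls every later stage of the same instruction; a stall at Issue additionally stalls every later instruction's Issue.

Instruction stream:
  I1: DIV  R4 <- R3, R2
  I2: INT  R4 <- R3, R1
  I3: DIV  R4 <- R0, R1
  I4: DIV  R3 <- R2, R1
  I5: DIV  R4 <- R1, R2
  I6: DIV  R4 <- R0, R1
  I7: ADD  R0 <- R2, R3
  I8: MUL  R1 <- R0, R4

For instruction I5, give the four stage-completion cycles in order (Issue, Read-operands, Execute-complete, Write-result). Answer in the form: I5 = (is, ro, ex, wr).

I5 = (38, 39, 47, 48)

[I1] 1/2/10/11
[I2] 12/13/14/15  (WAW R4: wait I1 write@11)
[I3] 16/17/25/26  (WAW R4: wait I2 write@15)
[I4] 27/28/36/37  (struct: DIV busy until I3 writes@26)
[I5] 38/39/47/48  (struct: DIV busy until I4 writes@37)
[I6] 49/50/58/59  (struct: DIV busy until I5 writes@48)
[I7] 50/51/53/54
[I8] 51/60/64/65  (RAW R4: wait I6 write@59)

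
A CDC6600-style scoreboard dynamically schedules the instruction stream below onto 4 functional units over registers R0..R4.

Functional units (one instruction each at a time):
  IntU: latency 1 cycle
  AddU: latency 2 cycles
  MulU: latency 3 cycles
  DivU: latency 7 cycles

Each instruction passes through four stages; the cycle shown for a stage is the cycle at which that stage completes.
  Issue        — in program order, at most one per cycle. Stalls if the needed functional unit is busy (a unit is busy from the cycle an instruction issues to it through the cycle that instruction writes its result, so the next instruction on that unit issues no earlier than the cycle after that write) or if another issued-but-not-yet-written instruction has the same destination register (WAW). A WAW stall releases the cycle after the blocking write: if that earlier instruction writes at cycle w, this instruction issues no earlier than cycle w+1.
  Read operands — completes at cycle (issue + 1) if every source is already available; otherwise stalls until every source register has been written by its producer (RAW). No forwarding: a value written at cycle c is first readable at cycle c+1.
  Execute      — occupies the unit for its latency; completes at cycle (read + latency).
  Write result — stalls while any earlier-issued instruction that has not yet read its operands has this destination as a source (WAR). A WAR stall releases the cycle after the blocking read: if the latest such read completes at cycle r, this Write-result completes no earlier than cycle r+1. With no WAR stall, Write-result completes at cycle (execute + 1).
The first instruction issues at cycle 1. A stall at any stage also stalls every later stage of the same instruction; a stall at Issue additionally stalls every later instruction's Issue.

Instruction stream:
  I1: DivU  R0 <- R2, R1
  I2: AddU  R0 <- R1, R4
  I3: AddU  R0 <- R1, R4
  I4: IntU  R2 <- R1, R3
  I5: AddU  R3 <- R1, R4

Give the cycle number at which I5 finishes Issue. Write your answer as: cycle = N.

I1: IS=1 RO=2 EX=9 WR=10
I2: IS=11 RO=12 EX=14 WR=15  [WAW R0: wait I1 write@10]
I3: IS=16 RO=17 EX=19 WR=20  [struct: AddU busy until I2 writes@15]
I4: IS=17 RO=18 EX=19 WR=20
I5: IS=21 RO=22 EX=24 WR=25  [struct: AddU busy until I3 writes@20]

cycle = 21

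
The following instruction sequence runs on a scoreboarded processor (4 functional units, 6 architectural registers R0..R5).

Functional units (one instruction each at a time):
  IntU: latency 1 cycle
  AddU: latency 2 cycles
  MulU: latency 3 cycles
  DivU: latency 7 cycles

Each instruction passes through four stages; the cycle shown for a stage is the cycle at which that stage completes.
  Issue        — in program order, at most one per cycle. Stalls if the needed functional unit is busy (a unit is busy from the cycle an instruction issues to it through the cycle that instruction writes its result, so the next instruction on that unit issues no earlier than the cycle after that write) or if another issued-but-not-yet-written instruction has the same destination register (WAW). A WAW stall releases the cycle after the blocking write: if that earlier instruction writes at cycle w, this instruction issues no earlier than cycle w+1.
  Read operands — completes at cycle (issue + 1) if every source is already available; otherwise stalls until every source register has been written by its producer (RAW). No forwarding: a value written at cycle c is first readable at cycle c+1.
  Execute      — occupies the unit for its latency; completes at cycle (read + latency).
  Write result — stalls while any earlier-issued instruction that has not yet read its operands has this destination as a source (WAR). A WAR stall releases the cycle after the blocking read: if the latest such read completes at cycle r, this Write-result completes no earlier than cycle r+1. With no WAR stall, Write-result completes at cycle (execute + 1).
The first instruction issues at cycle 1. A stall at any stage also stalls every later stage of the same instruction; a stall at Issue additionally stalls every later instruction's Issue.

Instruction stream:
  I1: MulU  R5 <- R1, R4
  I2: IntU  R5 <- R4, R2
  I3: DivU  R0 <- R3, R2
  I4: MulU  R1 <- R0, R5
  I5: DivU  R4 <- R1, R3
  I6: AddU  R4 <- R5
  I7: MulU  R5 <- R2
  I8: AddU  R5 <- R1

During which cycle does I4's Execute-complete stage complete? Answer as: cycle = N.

1) issue 1, read 2, done 5, write 6
2) issue 7, read 8, done 9, write 10  <WAW R5: wait I1 write@6>
3) issue 8, read 9, done 16, write 17
4) issue 9, read 18, done 21, write 22  <RAW R0: wait I3 write@17>
5) issue 18, read 23, done 30, write 31  <struct: DivU busy until I3 writes@17 / RAW R1: wait I4 write@22>
6) issue 32, read 33, done 35, write 36  <WAW R4: wait I5 write@31>
7) issue 33, read 34, done 37, write 38
8) issue 39, read 40, done 42, write 43  <WAW R5: wait I7 write@38>

cycle = 21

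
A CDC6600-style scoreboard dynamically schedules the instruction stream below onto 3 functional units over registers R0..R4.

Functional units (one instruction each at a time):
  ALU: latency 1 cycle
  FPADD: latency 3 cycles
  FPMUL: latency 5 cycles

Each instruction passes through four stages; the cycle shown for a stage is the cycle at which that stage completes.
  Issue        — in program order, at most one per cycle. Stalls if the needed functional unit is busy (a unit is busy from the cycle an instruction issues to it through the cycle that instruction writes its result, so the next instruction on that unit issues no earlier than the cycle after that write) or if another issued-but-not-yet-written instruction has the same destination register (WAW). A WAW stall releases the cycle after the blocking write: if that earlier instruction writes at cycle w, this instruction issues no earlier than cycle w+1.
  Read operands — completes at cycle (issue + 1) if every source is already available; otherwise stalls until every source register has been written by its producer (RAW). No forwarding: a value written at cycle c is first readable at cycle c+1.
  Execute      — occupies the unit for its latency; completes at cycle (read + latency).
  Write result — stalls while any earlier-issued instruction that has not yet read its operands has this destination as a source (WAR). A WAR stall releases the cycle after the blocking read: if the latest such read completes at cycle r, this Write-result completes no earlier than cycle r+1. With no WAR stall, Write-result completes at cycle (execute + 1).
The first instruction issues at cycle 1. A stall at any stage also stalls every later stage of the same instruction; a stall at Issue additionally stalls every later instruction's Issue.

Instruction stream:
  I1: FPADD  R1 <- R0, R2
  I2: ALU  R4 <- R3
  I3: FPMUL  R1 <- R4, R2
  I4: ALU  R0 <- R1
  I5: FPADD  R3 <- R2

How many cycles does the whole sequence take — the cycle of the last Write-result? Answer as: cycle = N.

cycle = 17

c1: I1 issues→FPADD
c2: I1 reads | I2 issues→ALU
c3: I2 reads
c4: I2 exec-done
c5: I1 exec-done | I2 writes R4
c6: I1 writes R1
c7: I3 issues→FPMUL
c8: I3 reads | I4 issues→ALU
c9: I5 issues→FPADD
c10: I5 reads
c13: I3 exec-done | I5 exec-done
c14: I3 writes R1 | I5 writes R3
c15: I4 reads
c16: I4 exec-done
c17: I4 writes R0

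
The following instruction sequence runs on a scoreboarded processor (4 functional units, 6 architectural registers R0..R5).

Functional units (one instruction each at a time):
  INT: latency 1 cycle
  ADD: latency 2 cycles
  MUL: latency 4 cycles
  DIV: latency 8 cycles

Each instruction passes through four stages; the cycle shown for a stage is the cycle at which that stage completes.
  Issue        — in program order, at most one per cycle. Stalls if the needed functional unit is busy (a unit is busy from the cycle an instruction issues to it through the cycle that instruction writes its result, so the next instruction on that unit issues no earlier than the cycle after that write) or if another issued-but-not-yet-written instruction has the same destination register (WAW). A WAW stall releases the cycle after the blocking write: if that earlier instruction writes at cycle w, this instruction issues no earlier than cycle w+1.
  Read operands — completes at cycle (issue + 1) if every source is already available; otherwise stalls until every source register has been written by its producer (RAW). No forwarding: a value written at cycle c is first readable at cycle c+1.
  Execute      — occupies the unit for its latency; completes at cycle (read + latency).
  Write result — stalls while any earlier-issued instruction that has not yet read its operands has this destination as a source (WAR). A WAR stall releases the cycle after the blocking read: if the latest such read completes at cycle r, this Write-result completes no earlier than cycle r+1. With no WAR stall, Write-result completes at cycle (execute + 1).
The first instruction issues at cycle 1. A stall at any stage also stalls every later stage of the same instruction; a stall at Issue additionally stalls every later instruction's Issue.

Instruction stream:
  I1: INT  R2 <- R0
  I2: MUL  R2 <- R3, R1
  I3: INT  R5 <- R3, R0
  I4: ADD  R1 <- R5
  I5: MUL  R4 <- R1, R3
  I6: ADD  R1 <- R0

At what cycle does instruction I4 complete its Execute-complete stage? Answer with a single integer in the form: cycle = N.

c1: I1 issues→INT
c2: I1 reads
c3: I1 exec-done
c4: I1 writes R2
c5: I2 issues→MUL
c6: I2 reads · I3 issues→INT
c7: I3 reads · I4 issues→ADD
c8: I3 exec-done
c9: I3 writes R5
c10: I2 exec-done · I4 reads
c11: I2 writes R2
c12: I4 exec-done · I5 issues→MUL
c13: I4 writes R1
c14: I5 reads · I6 issues→ADD
c15: I6 reads
c17: I6 exec-done
c18: I5 exec-done · I6 writes R1
c19: I5 writes R4

cycle = 12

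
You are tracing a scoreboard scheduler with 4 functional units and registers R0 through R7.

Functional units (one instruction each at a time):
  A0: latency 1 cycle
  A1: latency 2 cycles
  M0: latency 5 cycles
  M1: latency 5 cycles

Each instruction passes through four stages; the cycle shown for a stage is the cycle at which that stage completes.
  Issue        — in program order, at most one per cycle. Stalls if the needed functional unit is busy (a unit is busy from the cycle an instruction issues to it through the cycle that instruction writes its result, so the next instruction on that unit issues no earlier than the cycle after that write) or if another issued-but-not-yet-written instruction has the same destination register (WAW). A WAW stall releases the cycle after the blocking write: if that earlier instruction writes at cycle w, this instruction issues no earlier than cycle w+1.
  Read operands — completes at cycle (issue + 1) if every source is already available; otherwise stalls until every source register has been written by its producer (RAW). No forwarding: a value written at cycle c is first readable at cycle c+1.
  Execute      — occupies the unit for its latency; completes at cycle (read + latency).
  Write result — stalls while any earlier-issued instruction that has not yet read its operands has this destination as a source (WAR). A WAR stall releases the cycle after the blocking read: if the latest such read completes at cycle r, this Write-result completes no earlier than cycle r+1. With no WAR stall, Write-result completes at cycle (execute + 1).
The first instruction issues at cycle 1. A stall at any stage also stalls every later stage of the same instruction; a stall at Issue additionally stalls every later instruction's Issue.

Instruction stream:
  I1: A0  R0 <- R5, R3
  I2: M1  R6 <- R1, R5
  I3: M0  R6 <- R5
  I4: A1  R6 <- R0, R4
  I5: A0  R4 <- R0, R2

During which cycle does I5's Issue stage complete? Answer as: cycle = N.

cycle = 19

t=1  I1 issues→A0
t=2  I1 reads · I2 issues→M1
t=3  I1 exec-done · I2 reads
t=4  I1 writes R0
t=8  I2 exec-done
t=9  I2 writes R6
t=10  I3 issues→M0
t=11  I3 reads
t=16  I3 exec-done
t=17  I3 writes R6
t=18  I4 issues→A1
t=19  I4 reads · I5 issues→A0
t=20  I5 reads
t=21  I4 exec-done · I5 exec-done
t=22  I4 writes R6 · I5 writes R4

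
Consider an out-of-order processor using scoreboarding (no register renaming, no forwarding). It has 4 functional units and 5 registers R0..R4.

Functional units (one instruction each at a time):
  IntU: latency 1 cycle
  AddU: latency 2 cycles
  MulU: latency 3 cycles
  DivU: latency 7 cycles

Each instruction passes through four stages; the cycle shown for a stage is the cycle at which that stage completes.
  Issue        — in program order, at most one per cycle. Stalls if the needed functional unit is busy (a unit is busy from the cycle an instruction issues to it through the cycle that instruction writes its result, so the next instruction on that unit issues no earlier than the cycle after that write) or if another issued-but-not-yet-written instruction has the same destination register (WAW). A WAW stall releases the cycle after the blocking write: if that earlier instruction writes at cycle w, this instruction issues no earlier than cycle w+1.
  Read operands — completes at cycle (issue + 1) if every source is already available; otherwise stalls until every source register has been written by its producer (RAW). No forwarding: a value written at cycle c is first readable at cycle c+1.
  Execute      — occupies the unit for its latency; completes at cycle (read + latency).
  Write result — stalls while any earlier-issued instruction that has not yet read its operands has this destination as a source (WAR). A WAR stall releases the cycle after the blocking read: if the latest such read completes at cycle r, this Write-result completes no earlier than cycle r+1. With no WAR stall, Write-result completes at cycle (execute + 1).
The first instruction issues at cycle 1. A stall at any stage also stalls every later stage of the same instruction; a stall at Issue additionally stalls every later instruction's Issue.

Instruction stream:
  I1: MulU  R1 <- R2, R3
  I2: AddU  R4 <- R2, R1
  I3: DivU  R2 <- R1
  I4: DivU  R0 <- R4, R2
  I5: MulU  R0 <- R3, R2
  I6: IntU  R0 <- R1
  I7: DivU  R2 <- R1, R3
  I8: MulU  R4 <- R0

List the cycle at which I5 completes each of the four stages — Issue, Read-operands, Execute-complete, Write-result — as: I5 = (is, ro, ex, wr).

t=1  I1 dispatched to MulU
t=2  I1 operands ready, I2 dispatched to AddU
t=3  I3 dispatched to DivU
t=5  I1 complete
t=6  R1←I1
t=7  I2 operands ready, I3 operands ready
t=9  I2 complete
t=10  R4←I2
t=14  I3 complete
t=15  R2←I3
t=16  I4 dispatched to DivU
t=17  I4 operands ready
t=24  I4 complete
t=25  R0←I4
t=26  I5 dispatched to MulU
t=27  I5 operands ready
t=30  I5 complete
t=31  R0←I5
t=32  I6 dispatched to IntU
t=33  I6 operands ready, I7 dispatched to DivU
t=34  I6 complete, I7 operands ready, I8 dispatched to MulU
t=35  R0←I6
t=36  I8 operands ready
t=39  I8 complete
t=40  R4←I8
t=41  I7 complete
t=42  R2←I7

I5 = (26, 27, 30, 31)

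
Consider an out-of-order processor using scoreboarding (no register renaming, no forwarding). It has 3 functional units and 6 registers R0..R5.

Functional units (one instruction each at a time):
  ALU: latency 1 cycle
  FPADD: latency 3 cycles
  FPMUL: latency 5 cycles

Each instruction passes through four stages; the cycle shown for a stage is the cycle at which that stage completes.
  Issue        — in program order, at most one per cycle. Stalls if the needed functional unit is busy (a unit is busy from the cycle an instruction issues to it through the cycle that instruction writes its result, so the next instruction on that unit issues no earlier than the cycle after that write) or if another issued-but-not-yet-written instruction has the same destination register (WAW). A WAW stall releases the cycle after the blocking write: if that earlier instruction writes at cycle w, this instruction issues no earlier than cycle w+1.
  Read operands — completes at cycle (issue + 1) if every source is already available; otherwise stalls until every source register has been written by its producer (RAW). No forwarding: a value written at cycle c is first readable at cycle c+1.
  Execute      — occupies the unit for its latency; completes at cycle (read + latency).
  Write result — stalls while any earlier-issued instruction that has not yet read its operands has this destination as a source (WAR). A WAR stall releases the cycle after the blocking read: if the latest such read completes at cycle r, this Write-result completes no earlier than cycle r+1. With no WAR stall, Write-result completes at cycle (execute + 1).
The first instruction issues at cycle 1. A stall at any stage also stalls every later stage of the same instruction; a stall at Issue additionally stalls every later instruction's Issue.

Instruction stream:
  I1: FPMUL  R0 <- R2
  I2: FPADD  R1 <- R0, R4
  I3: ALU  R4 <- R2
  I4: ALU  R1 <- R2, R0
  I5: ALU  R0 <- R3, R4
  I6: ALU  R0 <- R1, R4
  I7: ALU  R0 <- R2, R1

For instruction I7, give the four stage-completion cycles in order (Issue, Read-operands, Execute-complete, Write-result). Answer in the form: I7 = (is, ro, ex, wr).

cycle 1: I1 issues→FPMUL
cycle 2: I1 reads · I2 issues→FPADD
cycle 3: I3 issues→ALU
cycle 4: I3 reads
cycle 5: I3 exec-done
cycle 7: I1 exec-done
cycle 8: I1 writes R0
cycle 9: I2 reads
cycle 10: I3 writes R4
cycle 12: I2 exec-done
cycle 13: I2 writes R1
cycle 14: I4 issues→ALU
cycle 15: I4 reads
cycle 16: I4 exec-done
cycle 17: I4 writes R1
cycle 18: I5 issues→ALU
cycle 19: I5 reads
cycle 20: I5 exec-done
cycle 21: I5 writes R0
cycle 22: I6 issues→ALU
cycle 23: I6 reads
cycle 24: I6 exec-done
cycle 25: I6 writes R0
cycle 26: I7 issues→ALU
cycle 27: I7 reads
cycle 28: I7 exec-done
cycle 29: I7 writes R0

I7 = (26, 27, 28, 29)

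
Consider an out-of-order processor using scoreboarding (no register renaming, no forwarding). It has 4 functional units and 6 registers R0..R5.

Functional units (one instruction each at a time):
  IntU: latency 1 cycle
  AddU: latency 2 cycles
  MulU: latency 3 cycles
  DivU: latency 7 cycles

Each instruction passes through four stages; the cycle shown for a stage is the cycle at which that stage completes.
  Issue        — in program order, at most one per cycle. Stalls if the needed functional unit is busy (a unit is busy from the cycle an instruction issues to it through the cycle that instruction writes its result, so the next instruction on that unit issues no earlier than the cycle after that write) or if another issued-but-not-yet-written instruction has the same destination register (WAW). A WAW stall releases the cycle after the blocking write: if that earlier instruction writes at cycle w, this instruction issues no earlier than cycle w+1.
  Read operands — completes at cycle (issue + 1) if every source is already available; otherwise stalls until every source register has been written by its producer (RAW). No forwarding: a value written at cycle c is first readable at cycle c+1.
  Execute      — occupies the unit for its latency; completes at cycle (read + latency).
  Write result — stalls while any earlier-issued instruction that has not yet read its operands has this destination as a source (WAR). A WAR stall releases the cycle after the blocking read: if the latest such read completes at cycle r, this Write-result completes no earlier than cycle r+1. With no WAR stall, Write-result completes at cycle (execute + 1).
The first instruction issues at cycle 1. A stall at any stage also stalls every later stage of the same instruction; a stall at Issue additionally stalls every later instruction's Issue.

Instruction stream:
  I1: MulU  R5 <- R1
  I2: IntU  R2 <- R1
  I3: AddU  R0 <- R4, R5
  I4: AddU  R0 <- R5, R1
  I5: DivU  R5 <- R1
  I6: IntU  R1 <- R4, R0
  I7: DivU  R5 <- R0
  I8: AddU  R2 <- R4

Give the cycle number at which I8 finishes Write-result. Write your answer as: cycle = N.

I1 -> (1, 2, 5, 6)
I2 -> (2, 3, 4, 5)
I3 -> (3, 7, 9, 10)  // RAW R5: wait I1 write@6
I4 -> (11, 12, 14, 15)  // struct: AddU busy until I3 writes@10
I5 -> (12, 13, 20, 21)
I6 -> (13, 16, 17, 18)  // RAW R0: wait I4 write@15
I7 -> (22, 23, 30, 31)  // struct: DivU busy until I5 writes@21
I8 -> (23, 24, 26, 27)

cycle = 27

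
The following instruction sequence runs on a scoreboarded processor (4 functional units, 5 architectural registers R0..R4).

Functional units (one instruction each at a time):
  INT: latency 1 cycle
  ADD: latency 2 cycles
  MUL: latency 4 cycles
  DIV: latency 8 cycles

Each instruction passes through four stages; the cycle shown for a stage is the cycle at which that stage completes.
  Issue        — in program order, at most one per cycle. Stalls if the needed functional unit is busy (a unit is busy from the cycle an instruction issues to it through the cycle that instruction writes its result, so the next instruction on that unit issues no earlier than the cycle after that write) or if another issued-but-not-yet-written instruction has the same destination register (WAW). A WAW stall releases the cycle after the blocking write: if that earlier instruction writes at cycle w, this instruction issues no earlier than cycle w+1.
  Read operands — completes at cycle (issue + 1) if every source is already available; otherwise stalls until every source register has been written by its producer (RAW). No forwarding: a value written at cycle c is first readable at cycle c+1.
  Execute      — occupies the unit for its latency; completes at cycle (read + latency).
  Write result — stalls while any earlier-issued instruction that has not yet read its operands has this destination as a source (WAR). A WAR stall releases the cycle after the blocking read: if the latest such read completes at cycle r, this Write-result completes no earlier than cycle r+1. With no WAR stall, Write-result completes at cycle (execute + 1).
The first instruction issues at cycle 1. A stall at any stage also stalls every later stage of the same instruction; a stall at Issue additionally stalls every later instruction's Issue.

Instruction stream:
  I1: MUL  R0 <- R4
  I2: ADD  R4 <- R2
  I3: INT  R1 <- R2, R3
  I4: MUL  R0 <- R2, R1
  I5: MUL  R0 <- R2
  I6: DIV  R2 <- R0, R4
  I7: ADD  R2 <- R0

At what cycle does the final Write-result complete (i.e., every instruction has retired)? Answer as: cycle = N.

t=1  I1 issues→MUL
t=2  I1 reads · I2 issues→ADD
t=3  I2 reads · I3 issues→INT
t=4  I3 reads
t=5  I2 exec-done · I3 exec-done
t=6  I1 exec-done · I2 writes R4 · I3 writes R1
t=7  I1 writes R0
t=8  I4 issues→MUL
t=9  I4 reads
t=13  I4 exec-done
t=14  I4 writes R0
t=15  I5 issues→MUL
t=16  I5 reads · I6 issues→DIV
t=20  I5 exec-done
t=21  I5 writes R0
t=22  I6 reads
t=30  I6 exec-done
t=31  I6 writes R2
t=32  I7 issues→ADD
t=33  I7 reads
t=35  I7 exec-done
t=36  I7 writes R2

cycle = 36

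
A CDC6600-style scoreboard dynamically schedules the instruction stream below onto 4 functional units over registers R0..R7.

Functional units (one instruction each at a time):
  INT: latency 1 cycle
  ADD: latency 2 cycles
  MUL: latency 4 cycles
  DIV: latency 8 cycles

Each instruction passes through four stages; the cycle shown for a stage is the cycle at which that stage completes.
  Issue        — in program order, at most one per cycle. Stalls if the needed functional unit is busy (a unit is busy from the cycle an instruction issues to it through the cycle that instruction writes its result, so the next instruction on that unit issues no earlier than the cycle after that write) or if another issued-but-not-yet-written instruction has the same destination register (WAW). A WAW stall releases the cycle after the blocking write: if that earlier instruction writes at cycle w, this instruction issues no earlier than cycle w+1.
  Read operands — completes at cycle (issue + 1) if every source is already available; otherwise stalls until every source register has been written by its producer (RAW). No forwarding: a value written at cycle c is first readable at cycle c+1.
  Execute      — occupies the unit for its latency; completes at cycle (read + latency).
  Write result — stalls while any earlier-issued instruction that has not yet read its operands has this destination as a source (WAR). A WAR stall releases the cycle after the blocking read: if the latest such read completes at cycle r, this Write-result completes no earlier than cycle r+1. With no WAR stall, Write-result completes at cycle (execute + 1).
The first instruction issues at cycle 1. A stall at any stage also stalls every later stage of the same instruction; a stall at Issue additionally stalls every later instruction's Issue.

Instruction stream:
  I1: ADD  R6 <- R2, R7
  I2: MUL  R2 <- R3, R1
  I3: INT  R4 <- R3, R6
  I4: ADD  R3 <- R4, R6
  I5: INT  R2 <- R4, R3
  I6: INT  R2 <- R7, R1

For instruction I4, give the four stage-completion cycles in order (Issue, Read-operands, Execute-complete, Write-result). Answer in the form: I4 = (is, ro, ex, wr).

1) issue 1, read 2, done 4, write 5
2) issue 2, read 3, done 7, write 8
3) issue 3, read 6, done 7, write 8  <RAW R6: wait I1 write@5>
4) issue 6, read 9, done 11, write 12  <struct: ADD busy until I1 writes@5 / RAW R4: wait I3 write@8>
5) issue 9, read 13, done 14, write 15  <struct: INT busy until I3 writes@8 / RAW R3: wait I4 write@12>
6) issue 16, read 17, done 18, write 19  <struct: INT busy until I5 writes@15>

I4 = (6, 9, 11, 12)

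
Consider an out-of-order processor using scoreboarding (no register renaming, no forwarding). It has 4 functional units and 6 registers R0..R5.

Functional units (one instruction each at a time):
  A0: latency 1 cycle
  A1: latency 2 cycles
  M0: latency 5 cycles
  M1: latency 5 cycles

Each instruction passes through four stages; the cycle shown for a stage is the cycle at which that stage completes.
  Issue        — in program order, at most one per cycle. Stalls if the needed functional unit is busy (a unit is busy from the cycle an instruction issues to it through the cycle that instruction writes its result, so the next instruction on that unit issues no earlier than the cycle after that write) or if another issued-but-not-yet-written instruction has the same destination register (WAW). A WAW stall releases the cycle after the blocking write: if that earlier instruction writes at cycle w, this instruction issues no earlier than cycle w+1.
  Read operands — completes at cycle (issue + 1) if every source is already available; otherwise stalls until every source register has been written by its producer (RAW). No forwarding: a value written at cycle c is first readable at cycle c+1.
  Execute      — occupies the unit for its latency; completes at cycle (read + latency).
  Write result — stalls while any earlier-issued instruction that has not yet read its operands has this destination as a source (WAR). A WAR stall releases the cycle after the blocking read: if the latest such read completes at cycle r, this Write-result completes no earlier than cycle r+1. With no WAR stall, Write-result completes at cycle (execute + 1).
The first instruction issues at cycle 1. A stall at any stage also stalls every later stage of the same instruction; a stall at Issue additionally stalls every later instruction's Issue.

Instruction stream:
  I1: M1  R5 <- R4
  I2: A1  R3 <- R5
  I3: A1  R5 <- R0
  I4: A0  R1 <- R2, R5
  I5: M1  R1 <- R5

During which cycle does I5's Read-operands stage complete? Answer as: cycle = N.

t=1  I1→M1
t=2  I1 RO; I2→A1
t=7  I1 EX
t=8  I1 WR R5
t=9  I2 RO
t=11  I2 EX
t=12  I2 WR R3
t=13  I3→A1
t=14  I3 RO; I4→A0
t=16  I3 EX
t=17  I3 WR R5
t=18  I4 RO
t=19  I4 EX
t=20  I4 WR R1
t=21  I5→M1
t=22  I5 RO
t=27  I5 EX
t=28  I5 WR R1

cycle = 22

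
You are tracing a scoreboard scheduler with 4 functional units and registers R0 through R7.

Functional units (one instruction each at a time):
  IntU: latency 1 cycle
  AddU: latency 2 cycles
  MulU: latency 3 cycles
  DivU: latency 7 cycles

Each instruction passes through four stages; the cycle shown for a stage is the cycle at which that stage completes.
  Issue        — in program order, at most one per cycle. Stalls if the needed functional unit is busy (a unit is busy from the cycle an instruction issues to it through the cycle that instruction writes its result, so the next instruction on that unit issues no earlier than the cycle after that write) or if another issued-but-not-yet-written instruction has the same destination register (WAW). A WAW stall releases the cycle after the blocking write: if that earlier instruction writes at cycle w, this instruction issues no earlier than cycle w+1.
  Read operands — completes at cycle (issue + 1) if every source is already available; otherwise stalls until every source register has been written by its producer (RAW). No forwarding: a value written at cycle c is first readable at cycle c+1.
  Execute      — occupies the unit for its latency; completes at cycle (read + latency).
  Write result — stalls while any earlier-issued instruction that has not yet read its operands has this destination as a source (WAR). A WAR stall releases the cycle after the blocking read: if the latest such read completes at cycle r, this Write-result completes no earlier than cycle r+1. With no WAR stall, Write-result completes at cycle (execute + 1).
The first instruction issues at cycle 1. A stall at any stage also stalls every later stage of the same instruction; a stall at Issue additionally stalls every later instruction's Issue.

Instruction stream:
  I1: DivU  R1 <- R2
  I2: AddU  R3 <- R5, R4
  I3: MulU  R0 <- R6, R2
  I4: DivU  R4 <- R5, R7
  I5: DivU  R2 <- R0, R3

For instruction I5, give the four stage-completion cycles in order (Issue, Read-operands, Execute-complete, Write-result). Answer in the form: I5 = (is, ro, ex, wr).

I1  is:1  ro:2  ex:9  wr:10
I2  is:2  ro:3  ex:5  wr:6
I3  is:3  ro:4  ex:7  wr:8
I4  is:11  ro:12  ex:19  wr:20  — struct: DivU busy until I1 writes@10
I5  is:21  ro:22  ex:29  wr:30  — struct: DivU busy until I4 writes@20

I5 = (21, 22, 29, 30)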